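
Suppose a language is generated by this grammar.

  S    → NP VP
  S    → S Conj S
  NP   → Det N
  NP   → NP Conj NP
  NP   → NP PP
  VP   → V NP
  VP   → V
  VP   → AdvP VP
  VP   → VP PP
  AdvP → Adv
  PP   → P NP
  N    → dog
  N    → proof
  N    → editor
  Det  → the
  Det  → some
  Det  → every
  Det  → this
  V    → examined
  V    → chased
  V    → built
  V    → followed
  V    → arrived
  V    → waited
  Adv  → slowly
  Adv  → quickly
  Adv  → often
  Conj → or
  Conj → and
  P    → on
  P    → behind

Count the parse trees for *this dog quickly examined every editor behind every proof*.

3

Two of the 3 distinct bracketings:
[S [NP [Det this] [N dog]] [VP [AdvP [Adv quickly]] [VP [V examined] [NP [NP [Det every] [N editor]] [PP [P behind] [NP [Det every] [N proof]]]]]]]
[S [NP [Det this] [N dog]] [VP [AdvP [Adv quickly]] [VP [VP [V examined] [NP [Det every] [N editor]]] [PP [P behind] [NP [Det every] [N proof]]]]]]
The difference turns on whether NP → NP PP is used at the relevant span, versus an alternative expansion of NP.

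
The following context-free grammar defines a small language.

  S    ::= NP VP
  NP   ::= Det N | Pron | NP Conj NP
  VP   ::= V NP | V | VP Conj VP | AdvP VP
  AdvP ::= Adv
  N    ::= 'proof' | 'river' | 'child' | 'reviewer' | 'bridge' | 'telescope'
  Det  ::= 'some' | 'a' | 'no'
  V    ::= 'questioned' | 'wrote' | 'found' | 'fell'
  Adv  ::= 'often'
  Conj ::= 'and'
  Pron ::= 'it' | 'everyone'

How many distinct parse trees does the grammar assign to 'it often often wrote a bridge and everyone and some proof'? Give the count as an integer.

2

The two bracketings:
[S [NP [Pron it]] [VP [AdvP [Adv often]] [VP [AdvP [Adv often]] [VP [V wrote] [NP [NP [Det a] [N bridge]] [Conj and] [NP [NP [Pron everyone]] [Conj and] [NP [Det some] [N proof]]]]]]]]
[S [NP [Pron it]] [VP [AdvP [Adv often]] [VP [AdvP [Adv often]] [VP [V wrote] [NP [NP [NP [Det a] [N bridge]] [Conj and] [NP [Pron everyone]]] [Conj and] [NP [Det some] [N proof]]]]]]]
The trees differ in how a recursive rule is bracketed over the same span.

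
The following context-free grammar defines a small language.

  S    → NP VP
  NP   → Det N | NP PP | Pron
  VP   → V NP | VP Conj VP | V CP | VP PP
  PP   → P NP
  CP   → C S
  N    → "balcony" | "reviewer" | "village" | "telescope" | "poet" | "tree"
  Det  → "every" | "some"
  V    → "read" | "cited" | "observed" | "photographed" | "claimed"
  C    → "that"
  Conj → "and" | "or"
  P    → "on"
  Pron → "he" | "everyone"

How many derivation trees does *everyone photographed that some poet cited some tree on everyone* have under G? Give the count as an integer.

Two of the 3 distinct bracketings:
[S [NP [Pron everyone]] [VP [V photographed] [CP [C that] [S [NP [Det some] [N poet]] [VP [V cited] [NP [NP [Det some] [N tree]] [PP [P on] [NP [Pron everyone]]]]]]]]]
[S [NP [Pron everyone]] [VP [V photographed] [CP [C that] [S [NP [Det some] [N poet]] [VP [VP [V cited] [NP [Det some] [N tree]]] [PP [P on] [NP [Pron everyone]]]]]]]]
The difference turns on whether NP → NP PP is used at the relevant span, versus an alternative expansion of NP.

3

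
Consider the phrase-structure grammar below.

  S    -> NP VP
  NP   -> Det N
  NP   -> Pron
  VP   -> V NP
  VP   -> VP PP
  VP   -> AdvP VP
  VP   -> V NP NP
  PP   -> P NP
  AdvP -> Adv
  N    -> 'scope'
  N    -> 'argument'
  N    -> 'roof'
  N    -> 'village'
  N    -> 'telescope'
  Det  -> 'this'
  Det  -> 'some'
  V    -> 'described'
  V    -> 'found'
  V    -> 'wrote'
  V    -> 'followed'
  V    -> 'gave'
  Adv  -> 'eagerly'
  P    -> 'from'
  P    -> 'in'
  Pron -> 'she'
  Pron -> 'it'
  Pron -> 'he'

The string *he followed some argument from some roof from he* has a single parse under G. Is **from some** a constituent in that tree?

[S [NP [Pron he]] [VP [VP [VP [V followed] [NP [Det some] [N argument]]] [PP [P from] [NP [Det some] [N roof]]]] [PP [P from] [NP [Pron he]]]]]
The smallest constituent containing 'from some' is the PP spanning 'from some roof'; no single node in the tree dominates exactly the given words.

No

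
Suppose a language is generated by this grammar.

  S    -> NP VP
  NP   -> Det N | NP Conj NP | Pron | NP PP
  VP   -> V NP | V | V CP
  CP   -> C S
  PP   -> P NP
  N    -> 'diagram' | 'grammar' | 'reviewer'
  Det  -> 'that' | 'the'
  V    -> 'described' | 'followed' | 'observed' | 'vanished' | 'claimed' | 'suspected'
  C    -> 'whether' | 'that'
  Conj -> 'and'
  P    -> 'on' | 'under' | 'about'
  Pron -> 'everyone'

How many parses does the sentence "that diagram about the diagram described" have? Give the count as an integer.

[S [NP [NP [Det that] [N diagram]] [PP [P about] [NP [Det the] [N diagram]]]] [VP [V described]]]
No rule offers an alternative attachment or grouping for any span, so this is the only derivation.

1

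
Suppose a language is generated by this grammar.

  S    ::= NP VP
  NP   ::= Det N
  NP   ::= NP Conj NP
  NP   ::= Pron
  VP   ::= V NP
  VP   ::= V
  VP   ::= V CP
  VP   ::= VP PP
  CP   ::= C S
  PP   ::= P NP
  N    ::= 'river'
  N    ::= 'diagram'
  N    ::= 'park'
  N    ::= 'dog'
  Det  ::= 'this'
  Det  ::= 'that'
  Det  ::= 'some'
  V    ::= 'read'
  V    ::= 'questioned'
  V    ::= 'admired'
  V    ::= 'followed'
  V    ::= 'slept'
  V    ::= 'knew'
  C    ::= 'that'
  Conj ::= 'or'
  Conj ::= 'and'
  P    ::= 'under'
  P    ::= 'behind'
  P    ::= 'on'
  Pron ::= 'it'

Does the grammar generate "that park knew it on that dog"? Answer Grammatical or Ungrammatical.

Grammatical

[S [NP [Det that] [N park]] [VP [VP [V knew] [NP [Pron it]]] [PP [P on] [NP [Det that] [N dog]]]]]
The bracketing above is licensed at every node by one of the given productions, with S at the root.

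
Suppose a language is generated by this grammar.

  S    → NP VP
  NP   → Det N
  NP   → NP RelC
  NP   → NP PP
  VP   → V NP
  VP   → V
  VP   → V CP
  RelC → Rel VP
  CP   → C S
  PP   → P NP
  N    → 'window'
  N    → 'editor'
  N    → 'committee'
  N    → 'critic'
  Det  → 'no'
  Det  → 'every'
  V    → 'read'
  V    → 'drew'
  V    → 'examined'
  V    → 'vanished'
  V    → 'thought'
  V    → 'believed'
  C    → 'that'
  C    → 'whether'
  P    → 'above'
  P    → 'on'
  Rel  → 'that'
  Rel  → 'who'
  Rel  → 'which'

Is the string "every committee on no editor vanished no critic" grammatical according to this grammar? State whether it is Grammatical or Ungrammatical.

[S [NP [NP [Det every] [N committee]] [PP [P on] [NP [Det no] [N editor]]]] [VP [V vanished] [NP [Det no] [N critic]]]]
The bracketing above is licensed at every node by one of the given productions, with S at the root.

Grammatical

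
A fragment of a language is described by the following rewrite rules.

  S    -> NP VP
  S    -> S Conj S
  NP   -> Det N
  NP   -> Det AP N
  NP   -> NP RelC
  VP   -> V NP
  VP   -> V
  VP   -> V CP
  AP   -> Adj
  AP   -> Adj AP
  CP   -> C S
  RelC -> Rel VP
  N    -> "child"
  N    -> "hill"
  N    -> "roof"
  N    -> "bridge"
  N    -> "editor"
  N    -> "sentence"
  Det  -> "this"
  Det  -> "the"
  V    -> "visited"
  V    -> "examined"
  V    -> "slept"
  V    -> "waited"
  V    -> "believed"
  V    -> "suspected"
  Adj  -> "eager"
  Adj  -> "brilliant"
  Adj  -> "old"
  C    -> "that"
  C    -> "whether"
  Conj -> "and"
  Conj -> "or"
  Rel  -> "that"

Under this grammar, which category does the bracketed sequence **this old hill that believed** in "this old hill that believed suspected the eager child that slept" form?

S
  NP
    NP
      Det: this
      AP
        Adj: old
      N: hill
    RelC
      Rel: that
      VP
        V: believed
  VP
    V: suspected
    NP
      NP
        Det: the
        AP
          Adj: eager
        N: child
      RelC
        Rel: that
        VP
          V: slept
The span 'this old hill that believed' is the NP node built by NP → NP RelC.

NP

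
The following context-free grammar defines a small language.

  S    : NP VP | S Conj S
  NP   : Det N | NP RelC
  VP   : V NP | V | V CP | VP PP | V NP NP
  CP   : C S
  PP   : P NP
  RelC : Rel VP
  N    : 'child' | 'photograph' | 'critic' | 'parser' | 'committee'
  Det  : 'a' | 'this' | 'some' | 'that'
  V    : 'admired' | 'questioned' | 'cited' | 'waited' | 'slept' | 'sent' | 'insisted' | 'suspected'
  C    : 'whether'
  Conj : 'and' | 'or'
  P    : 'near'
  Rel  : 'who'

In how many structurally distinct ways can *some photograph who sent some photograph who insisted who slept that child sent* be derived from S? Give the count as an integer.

Two of the 4 distinct bracketings:
[S [NP [NP [Det some] [N photograph]] [RelC [Rel who] [VP [V sent] [NP [NP [NP [Det some] [N photograph]] [RelC [Rel who] [VP [V insisted]]]] [RelC [Rel who] [VP [V slept] [NP [Det that] [N child]]]]]]]] [VP [V sent]]]
[S [NP [NP [Det some] [N photograph]] [RelC [Rel who] [VP [V sent] [NP [NP [NP [Det some] [N photograph]] [RelC [Rel who] [VP [V insisted]]]] [RelC [Rel who] [VP [V slept]]]] [NP [Det that] [N child]]]]] [VP [V sent]]]
The difference turns on whether VP → V NP is used at the relevant span, versus an alternative expansion of VP.

4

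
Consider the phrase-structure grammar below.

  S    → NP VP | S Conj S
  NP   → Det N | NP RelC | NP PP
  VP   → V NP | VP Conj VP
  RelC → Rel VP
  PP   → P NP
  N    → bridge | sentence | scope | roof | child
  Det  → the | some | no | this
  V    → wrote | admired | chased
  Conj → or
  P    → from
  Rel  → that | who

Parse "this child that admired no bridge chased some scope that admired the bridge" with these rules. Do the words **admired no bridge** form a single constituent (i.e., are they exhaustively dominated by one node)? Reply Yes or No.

Yes

[S [NP [NP [Det this] [N child]] [RelC [Rel that] [VP [V admired] [NP [Det no] [N bridge]]]]] [VP [V chased] [NP [NP [Det some] [N scope]] [RelC [Rel that] [VP [V admired] [NP [Det the] [N bridge]]]]]]]
The words 'admired no bridge' are exhaustively dominated by a single VP node (built by VP → V NP), so they form a constituent.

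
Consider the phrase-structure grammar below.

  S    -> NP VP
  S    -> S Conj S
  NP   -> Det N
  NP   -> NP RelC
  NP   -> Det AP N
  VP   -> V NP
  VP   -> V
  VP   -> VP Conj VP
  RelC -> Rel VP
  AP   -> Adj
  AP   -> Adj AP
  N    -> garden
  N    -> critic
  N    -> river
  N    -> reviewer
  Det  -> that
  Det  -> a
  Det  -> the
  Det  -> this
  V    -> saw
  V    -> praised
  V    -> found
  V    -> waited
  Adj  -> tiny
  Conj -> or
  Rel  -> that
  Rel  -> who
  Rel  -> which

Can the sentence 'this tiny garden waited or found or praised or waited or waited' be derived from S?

S
  NP
    Det: this
    AP
      Adj: tiny
    N: garden
  VP
    VP
      V: waited
    Conj: or
    VP
      VP
        V: found
      Conj: or
      VP
        VP
          V: praised
        Conj: or
        VP
          VP
            V: waited
          Conj: or
          VP
            V: waited
The bracketing above is licensed at every node by one of the given productions, with S at the root.

Grammatical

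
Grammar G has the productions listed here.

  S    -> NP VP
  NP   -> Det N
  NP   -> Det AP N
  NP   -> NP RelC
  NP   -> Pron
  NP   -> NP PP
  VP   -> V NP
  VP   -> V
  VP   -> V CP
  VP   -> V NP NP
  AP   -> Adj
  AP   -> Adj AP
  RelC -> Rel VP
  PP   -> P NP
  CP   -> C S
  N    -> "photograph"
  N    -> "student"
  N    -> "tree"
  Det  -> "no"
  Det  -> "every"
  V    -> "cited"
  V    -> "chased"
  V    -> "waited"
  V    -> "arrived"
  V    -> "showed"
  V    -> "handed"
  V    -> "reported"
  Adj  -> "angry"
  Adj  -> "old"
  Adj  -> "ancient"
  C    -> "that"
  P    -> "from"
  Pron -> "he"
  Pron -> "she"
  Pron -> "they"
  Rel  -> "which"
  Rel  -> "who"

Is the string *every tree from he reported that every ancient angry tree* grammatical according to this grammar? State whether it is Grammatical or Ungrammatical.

For S → NP VP, every NP-prefix leaves a non-VP remainder: after 'every tree' the remainder is not a VP; after 'every tree from he' the remainder is not a VP.

Ungrammatical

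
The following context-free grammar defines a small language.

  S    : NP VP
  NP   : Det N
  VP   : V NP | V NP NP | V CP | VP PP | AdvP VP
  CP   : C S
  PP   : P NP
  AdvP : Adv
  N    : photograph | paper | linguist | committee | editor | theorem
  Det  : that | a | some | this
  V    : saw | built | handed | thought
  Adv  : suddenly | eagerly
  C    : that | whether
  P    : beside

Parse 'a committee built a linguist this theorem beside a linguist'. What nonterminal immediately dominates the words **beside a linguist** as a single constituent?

PP

S
  NP
    Det: a
    N: committee
  VP
    VP
      V: built
      NP
        Det: a
        N: linguist
      NP
        Det: this
        N: theorem
    PP
      P: beside
      NP
        Det: a
        N: linguist
The span 'beside a linguist' is the PP node built by PP → P NP.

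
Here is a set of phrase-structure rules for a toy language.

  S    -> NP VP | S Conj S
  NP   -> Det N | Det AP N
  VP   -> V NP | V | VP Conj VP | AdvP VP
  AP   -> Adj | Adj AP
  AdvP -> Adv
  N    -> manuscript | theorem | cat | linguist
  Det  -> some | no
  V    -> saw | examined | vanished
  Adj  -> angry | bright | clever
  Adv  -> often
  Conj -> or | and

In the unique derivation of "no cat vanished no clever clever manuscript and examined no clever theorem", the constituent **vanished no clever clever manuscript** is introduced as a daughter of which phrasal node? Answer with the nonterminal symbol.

S
  NP
    Det: no
    N: cat
  VP
    VP
      V: vanished
      NP
        Det: no
        AP
          Adj: clever
          AP
            Adj: clever
        N: manuscript
    Conj: and
    VP
      V: examined
      NP
        Det: no
        AP
          Adj: clever
        N: theorem
The span 'vanished no clever clever manuscript' is the VP node built by VP → V NP.
Its mother is the VP built by VP → VP Conj VP.

VP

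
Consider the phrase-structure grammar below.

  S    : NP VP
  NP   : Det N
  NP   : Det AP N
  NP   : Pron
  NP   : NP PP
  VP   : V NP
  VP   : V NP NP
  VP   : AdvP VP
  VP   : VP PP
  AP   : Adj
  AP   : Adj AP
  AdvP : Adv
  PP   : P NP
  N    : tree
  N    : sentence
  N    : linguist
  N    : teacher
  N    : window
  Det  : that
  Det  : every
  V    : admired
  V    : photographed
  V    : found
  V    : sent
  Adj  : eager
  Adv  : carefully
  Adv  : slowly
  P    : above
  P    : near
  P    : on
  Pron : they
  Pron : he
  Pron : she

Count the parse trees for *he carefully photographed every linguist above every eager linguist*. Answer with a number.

3

Two of the 3 distinct bracketings:
[S [NP [Pron he]] [VP [AdvP [Adv carefully]] [VP [V photographed] [NP [NP [Det every] [N linguist]] [PP [P above] [NP [Det every] [AP [Adj eager]] [N linguist]]]]]]]
[S [NP [Pron he]] [VP [AdvP [Adv carefully]] [VP [VP [V photographed] [NP [Det every] [N linguist]]] [PP [P above] [NP [Det every] [AP [Adj eager]] [N linguist]]]]]]
The difference turns on whether NP → NP PP is used at the relevant span, versus an alternative expansion of NP.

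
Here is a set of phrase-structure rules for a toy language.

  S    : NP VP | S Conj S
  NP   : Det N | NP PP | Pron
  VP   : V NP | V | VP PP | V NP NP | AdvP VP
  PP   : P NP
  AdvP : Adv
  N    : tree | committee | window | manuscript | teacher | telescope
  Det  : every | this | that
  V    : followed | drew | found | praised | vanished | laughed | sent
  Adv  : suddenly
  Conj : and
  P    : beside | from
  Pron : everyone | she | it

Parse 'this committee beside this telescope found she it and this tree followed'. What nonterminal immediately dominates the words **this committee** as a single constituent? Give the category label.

[S [S [NP [NP [Det this] [N committee]] [PP [P beside] [NP [Det this] [N telescope]]]] [VP [V found] [NP [Pron she]] [NP [Pron it]]]] [Conj and] [S [NP [Det this] [N tree]] [VP [V followed]]]]
The span 'this committee' is the NP node built by NP → Det N.

NP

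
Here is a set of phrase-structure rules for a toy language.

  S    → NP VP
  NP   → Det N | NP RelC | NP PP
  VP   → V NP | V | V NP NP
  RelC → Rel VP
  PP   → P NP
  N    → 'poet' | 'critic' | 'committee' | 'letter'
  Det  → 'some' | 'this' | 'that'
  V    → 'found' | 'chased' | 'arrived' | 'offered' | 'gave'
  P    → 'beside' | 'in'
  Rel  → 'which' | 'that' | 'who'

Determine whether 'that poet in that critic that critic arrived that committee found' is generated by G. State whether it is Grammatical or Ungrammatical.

For S → NP VP, every NP-prefix leaves a non-VP remainder: after 'that poet' the remainder is not a VP; after 'that poet in that critic' the remainder is not a VP.

Ungrammatical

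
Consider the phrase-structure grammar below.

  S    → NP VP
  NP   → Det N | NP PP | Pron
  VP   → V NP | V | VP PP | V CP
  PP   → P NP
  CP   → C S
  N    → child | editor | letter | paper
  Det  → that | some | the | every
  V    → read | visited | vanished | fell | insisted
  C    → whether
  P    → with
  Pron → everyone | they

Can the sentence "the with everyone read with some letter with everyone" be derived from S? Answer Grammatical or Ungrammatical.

Ungrammatical

A Det word can never sit immediately before a P word in any string this grammar generates, so the substring 'the with' rules out a derivation.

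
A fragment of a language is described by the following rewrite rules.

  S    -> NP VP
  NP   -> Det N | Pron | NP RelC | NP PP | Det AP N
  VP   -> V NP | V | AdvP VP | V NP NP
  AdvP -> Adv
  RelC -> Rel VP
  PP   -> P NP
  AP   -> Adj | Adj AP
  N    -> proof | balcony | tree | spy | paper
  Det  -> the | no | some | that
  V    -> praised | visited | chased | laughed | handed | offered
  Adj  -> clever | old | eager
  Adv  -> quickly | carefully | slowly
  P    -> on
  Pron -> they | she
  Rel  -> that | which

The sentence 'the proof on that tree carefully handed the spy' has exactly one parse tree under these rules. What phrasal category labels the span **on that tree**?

PP

[S [NP [NP [Det the] [N proof]] [PP [P on] [NP [Det that] [N tree]]]] [VP [AdvP [Adv carefully]] [VP [V handed] [NP [Det the] [N spy]]]]]
The span 'on that tree' is the PP node built by PP → P NP.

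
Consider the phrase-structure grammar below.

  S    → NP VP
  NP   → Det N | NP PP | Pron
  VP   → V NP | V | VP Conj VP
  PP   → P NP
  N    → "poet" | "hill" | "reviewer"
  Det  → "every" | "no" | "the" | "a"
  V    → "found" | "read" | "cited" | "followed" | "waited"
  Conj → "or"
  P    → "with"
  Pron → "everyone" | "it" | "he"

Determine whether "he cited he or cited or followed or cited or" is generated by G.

For S → NP VP, the only prefix that parses as NP is 'he', but the remainder 'cited he or cited or followed or cited or' is not a VP under these rules.

Ungrammatical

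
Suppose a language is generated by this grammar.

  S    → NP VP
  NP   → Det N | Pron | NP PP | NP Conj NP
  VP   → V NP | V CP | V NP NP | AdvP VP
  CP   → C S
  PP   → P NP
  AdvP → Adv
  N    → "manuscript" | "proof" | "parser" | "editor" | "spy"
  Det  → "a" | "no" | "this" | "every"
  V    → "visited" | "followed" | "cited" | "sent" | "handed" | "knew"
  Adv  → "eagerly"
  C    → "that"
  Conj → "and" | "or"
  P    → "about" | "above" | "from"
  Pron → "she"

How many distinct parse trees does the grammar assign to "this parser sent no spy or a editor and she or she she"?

Two of the 5 distinct bracketings:
[S [NP [Det this] [N parser]] [VP [V sent] [NP [NP [Det no] [N spy]] [Conj or] [NP [NP [Det a] [N editor]] [Conj and] [NP [NP [Pron she]] [Conj or] [NP [Pron she]]]]] [NP [Pron she]]]]
[S [NP [Det this] [N parser]] [VP [V sent] [NP [NP [Det no] [N spy]] [Conj or] [NP [NP [NP [Det a] [N editor]] [Conj and] [NP [Pron she]]] [Conj or] [NP [Pron she]]]] [NP [Pron she]]]]
The trees differ in how a recursive rule is bracketed over the same span.

5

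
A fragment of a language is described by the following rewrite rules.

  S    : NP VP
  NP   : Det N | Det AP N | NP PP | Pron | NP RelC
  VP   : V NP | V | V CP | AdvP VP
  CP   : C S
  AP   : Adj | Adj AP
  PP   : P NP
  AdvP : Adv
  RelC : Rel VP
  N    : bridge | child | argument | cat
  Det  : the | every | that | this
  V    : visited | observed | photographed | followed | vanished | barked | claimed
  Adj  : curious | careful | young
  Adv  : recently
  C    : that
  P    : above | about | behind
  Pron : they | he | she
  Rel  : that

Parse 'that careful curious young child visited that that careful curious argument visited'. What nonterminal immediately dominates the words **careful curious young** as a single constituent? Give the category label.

AP

S
  NP
    Det: that
    AP
      Adj: careful
      AP
        Adj: curious
        AP
          Adj: young
    N: child
  VP
    V: visited
    CP
      C: that
      S
        NP
          Det: that
          AP
            Adj: careful
            AP
              Adj: curious
          N: argument
        VP
          V: visited
The span 'careful curious young' is the AP node built by AP → Adj AP.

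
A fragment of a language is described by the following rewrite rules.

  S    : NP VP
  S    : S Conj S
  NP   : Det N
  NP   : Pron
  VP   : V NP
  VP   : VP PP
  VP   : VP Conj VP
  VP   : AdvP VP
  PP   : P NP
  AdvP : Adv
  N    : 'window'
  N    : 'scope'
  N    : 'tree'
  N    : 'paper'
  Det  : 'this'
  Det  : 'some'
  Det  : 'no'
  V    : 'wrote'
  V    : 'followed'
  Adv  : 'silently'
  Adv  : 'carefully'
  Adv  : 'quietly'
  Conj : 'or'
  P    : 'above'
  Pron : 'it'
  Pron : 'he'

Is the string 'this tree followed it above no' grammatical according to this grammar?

For S → NP VP, the only prefix that parses as NP is 'this tree', but the remainder 'followed it above no' is not a VP under these rules. The alternative S rule S → S Conj S likewise has no satisfying split.

Ungrammatical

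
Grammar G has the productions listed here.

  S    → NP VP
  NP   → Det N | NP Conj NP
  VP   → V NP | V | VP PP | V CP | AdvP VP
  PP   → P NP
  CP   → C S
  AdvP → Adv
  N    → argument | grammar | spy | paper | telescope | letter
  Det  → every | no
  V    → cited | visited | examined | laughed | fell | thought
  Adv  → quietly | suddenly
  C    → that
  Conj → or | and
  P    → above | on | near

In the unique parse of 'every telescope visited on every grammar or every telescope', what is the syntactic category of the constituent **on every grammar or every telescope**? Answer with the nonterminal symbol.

PP

[S [NP [Det every] [N telescope]] [VP [VP [V visited]] [PP [P on] [NP [NP [Det every] [N grammar]] [Conj or] [NP [Det every] [N telescope]]]]]]
The span 'on every grammar or every telescope' is the PP node built by PP → P NP.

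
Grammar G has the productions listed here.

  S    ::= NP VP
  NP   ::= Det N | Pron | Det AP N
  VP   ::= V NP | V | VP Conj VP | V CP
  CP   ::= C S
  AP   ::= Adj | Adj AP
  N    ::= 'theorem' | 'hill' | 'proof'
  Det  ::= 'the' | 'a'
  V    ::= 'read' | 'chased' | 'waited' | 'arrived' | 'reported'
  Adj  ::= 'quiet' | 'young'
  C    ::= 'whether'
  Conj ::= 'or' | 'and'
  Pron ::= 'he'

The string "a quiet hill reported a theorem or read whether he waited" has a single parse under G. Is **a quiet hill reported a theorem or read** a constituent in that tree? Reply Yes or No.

No

[S [NP [Det a] [AP [Adj quiet]] [N hill]] [VP [VP [V reported] [NP [Det a] [N theorem]]] [Conj or] [VP [V read] [CP [C whether] [S [NP [Pron he]] [VP [V waited]]]]]]]
The smallest constituent containing 'a quiet hill reported a theorem or read' is the S spanning 'a quiet hill reported a theorem or read whether he waited'; no single node in the tree dominates exactly the given words.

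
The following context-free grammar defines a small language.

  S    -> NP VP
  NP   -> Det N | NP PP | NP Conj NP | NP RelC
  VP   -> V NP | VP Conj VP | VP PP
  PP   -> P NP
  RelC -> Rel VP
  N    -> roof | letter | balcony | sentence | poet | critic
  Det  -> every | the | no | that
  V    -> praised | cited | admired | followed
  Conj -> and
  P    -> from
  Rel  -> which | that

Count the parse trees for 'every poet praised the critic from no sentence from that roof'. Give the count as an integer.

5

Two of the 5 distinct bracketings:
[S [NP [Det every] [N poet]] [VP [V praised] [NP [NP [Det the] [N critic]] [PP [P from] [NP [NP [Det no] [N sentence]] [PP [P from] [NP [Det that] [N roof]]]]]]]]
[S [NP [Det every] [N poet]] [VP [V praised] [NP [NP [NP [Det the] [N critic]] [PP [P from] [NP [Det no] [N sentence]]]] [PP [P from] [NP [Det that] [N roof]]]]]]
The trees differ in how a recursive rule is bracketed over the same span.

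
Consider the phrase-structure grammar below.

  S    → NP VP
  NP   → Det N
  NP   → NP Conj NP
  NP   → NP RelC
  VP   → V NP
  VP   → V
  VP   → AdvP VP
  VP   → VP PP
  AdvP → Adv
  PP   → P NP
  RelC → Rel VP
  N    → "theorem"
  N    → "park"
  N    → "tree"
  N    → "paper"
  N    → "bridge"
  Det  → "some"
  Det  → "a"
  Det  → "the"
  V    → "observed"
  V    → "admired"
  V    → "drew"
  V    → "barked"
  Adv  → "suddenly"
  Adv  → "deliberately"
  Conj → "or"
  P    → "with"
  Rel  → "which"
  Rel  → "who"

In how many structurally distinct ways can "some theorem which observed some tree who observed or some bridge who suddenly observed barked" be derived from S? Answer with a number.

7

Two of the 7 distinct bracketings:
[S [NP [NP [NP [Det some] [N theorem]] [RelC [Rel which] [VP [V observed] [NP [NP [Det some] [N tree]] [RelC [Rel who] [VP [V observed]]]]]]] [Conj or] [NP [NP [Det some] [N bridge]] [RelC [Rel who] [VP [AdvP [Adv suddenly]] [VP [V observed]]]]]] [VP [V barked]]]
[S [NP [NP [NP [NP [Det some] [N theorem]] [RelC [Rel which] [VP [V observed] [NP [Det some] [N tree]]]]] [RelC [Rel who] [VP [V observed]]]] [Conj or] [NP [NP [Det some] [N bridge]] [RelC [Rel who] [VP [AdvP [Adv suddenly]] [VP [V observed]]]]]] [VP [V barked]]]
The trees differ in how a recursive rule is bracketed over the same span.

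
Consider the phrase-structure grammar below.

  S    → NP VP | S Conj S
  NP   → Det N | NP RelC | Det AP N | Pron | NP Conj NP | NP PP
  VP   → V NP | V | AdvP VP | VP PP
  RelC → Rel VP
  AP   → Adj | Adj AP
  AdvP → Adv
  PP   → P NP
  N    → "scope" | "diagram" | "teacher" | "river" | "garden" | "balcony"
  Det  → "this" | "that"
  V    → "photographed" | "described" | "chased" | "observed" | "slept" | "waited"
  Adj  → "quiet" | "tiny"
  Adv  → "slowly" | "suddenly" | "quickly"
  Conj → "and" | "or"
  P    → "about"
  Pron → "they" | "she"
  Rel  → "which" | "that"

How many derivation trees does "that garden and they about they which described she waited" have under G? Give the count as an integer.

5

Two of the 5 distinct bracketings:
[S [NP [NP [NP [Det that] [N garden]] [Conj and] [NP [NP [Pron they]] [PP [P about] [NP [Pron they]]]]] [RelC [Rel which] [VP [V described] [NP [Pron she]]]]] [VP [V waited]]]
[S [NP [NP [NP [NP [Det that] [N garden]] [Conj and] [NP [Pron they]]] [PP [P about] [NP [Pron they]]]] [RelC [Rel which] [VP [V described] [NP [Pron she]]]]] [VP [V waited]]]
The trees differ in how a recursive rule is bracketed over the same span.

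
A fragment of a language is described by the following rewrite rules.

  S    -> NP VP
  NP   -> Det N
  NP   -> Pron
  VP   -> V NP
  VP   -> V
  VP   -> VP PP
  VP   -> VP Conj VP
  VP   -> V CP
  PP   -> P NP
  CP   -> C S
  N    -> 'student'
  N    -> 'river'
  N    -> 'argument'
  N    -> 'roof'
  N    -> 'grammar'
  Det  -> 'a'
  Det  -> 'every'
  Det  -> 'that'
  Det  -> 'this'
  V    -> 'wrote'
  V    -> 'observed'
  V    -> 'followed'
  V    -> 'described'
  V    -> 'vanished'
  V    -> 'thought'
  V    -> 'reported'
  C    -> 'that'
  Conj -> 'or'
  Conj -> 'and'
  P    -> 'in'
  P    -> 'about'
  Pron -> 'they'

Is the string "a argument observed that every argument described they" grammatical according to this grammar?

Grammatical

[S [NP [Det a] [N argument]] [VP [V observed] [CP [C that] [S [NP [Det every] [N argument]] [VP [V described] [NP [Pron they]]]]]]]
Every word is introduced by a lexical rule and the phrasal rules combine the resulting categories into a single S.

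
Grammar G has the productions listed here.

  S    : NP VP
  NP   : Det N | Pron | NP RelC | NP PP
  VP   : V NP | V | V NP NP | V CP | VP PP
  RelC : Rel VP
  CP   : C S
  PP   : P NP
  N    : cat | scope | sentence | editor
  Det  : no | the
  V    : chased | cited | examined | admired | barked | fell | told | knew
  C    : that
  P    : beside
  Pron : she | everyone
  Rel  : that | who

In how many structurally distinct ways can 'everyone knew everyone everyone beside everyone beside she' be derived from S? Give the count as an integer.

5

Two of the 5 distinct bracketings:
[S [NP [Pron everyone]] [VP [V knew] [NP [Pron everyone]] [NP [NP [Pron everyone]] [PP [P beside] [NP [NP [Pron everyone]] [PP [P beside] [NP [Pron she]]]]]]]]
[S [NP [Pron everyone]] [VP [V knew] [NP [Pron everyone]] [NP [NP [NP [Pron everyone]] [PP [P beside] [NP [Pron everyone]]]] [PP [P beside] [NP [Pron she]]]]]]
The trees differ in how a recursive rule is bracketed over the same span.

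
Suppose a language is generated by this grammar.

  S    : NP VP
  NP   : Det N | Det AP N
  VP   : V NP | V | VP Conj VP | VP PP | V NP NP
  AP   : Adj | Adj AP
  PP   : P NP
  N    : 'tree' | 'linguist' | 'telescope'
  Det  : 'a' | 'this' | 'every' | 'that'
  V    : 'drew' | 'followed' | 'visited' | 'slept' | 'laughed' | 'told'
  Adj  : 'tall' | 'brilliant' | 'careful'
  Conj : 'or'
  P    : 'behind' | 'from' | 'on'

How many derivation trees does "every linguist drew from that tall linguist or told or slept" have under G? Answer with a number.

The two bracketings:
[S [NP [Det every] [N linguist]] [VP [VP [VP [V drew]] [PP [P from] [NP [Det that] [AP [Adj tall]] [N linguist]]]] [Conj or] [VP [VP [V told]] [Conj or] [VP [V slept]]]]]
[S [NP [Det every] [N linguist]] [VP [VP [VP [VP [V drew]] [PP [P from] [NP [Det that] [AP [Adj tall]] [N linguist]]]] [Conj or] [VP [V told]]] [Conj or] [VP [V slept]]]]
The trees differ in how a recursive rule is bracketed over the same span.

2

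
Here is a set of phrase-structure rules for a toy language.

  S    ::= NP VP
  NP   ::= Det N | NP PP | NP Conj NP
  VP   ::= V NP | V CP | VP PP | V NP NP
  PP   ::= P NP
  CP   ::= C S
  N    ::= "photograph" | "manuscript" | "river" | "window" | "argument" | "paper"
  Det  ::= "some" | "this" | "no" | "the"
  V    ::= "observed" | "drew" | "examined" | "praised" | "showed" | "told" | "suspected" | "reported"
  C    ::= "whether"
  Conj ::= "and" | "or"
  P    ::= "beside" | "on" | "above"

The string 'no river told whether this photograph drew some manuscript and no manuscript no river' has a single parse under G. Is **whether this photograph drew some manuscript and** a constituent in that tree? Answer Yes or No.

[S [NP [Det no] [N river]] [VP [V told] [CP [C whether] [S [NP [Det this] [N photograph]] [VP [V drew] [NP [NP [Det some] [N manuscript]] [Conj and] [NP [Det no] [N manuscript]]] [NP [Det no] [N river]]]]]]]
The smallest constituent containing 'whether this photograph drew some manuscript and' is the CP spanning 'whether this photograph drew some manuscript and no manuscript no river'; no single node in the tree dominates exactly the given words.

No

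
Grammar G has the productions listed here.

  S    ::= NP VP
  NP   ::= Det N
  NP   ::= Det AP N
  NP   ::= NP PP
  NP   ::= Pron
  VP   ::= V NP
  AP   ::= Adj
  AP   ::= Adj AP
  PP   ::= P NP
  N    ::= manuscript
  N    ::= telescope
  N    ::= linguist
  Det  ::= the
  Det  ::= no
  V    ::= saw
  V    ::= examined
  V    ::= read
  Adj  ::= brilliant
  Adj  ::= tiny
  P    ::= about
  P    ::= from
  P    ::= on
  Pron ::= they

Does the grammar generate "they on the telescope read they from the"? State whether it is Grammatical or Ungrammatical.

For S → NP VP, every NP-prefix leaves a non-VP remainder: after 'they' the remainder is not a VP; after 'they on the telescope' the remainder is not a VP.

Ungrammatical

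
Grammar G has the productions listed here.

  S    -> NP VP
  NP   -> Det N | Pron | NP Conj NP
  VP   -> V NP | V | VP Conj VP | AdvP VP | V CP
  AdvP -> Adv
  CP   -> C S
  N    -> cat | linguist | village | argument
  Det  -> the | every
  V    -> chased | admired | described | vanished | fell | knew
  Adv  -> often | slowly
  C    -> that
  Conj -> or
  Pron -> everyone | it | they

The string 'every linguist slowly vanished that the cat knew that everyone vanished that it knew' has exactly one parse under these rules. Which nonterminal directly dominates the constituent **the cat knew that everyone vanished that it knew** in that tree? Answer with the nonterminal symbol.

CP

[S [NP [Det every] [N linguist]] [VP [AdvP [Adv slowly]] [VP [V vanished] [CP [C that] [S [NP [Det the] [N cat]] [VP [V knew] [CP [C that] [S [NP [Pron everyone]] [VP [V vanished] [CP [C that] [S [NP [Pron it]] [VP [V knew]]]]]]]]]]]]]
The span 'the cat knew that everyone vanished that it knew' is the S node built by S → NP VP.
Its mother is the CP built by CP → C S.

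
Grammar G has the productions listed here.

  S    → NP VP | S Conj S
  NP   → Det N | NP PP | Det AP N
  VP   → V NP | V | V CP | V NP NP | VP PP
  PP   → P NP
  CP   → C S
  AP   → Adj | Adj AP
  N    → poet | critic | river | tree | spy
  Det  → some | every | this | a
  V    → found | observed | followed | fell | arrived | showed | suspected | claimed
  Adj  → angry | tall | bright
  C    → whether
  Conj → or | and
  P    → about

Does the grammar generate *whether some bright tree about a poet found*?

For S → NP VP, no prefix of the string parses as an NP. The alternative S rule S → S Conj S likewise has no satisfying split.

Ungrammatical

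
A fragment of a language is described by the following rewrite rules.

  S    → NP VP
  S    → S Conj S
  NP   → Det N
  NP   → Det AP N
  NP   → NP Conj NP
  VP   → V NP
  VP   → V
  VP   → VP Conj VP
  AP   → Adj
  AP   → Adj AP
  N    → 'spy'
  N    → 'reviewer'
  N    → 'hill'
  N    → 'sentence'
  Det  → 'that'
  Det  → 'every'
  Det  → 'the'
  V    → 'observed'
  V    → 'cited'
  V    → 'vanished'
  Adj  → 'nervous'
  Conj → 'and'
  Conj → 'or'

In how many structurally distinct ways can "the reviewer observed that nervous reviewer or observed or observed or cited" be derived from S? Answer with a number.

5

Two of the 5 distinct bracketings:
[S [NP [Det the] [N reviewer]] [VP [VP [V observed] [NP [Det that] [AP [Adj nervous]] [N reviewer]]] [Conj or] [VP [VP [V observed]] [Conj or] [VP [VP [V observed]] [Conj or] [VP [V cited]]]]]]
[S [NP [Det the] [N reviewer]] [VP [VP [V observed] [NP [Det that] [AP [Adj nervous]] [N reviewer]]] [Conj or] [VP [VP [VP [V observed]] [Conj or] [VP [V observed]]] [Conj or] [VP [V cited]]]]]
The trees differ in how a recursive rule is bracketed over the same span.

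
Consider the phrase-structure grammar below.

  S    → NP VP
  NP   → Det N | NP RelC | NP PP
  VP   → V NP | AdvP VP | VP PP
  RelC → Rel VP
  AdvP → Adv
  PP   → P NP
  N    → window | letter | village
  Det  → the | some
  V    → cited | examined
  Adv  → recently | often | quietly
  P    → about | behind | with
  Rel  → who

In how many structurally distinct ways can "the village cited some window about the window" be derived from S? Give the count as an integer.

The two bracketings:
[S [NP [Det the] [N village]] [VP [V cited] [NP [NP [Det some] [N window]] [PP [P about] [NP [Det the] [N window]]]]]]
[S [NP [Det the] [N village]] [VP [VP [V cited] [NP [Det some] [N window]]] [PP [P about] [NP [Det the] [N window]]]]]
The difference turns on whether NP → NP PP is used at the relevant span, versus an alternative expansion of NP.

2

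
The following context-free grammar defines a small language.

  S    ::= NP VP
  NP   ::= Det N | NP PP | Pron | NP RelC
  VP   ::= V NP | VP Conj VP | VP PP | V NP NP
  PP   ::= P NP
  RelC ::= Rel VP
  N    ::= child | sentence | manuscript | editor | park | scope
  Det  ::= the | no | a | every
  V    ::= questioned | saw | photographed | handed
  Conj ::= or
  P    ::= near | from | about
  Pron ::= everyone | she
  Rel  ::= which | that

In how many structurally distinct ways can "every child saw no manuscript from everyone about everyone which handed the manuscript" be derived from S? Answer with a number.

Two of the 9 distinct bracketings:
[S [NP [Det every] [N child]] [VP [V saw] [NP [NP [Det no] [N manuscript]] [PP [P from] [NP [NP [Pron everyone]] [PP [P about] [NP [NP [Pron everyone]] [RelC [Rel which] [VP [V handed] [NP [Det the] [N manuscript]]]]]]]]]]]
[S [NP [Det every] [N child]] [VP [V saw] [NP [NP [Det no] [N manuscript]] [PP [P from] [NP [NP [NP [Pron everyone]] [PP [P about] [NP [Pron everyone]]]] [RelC [Rel which] [VP [V handed] [NP [Det the] [N manuscript]]]]]]]]]
The trees differ in how a recursive rule is bracketed over the same span.

9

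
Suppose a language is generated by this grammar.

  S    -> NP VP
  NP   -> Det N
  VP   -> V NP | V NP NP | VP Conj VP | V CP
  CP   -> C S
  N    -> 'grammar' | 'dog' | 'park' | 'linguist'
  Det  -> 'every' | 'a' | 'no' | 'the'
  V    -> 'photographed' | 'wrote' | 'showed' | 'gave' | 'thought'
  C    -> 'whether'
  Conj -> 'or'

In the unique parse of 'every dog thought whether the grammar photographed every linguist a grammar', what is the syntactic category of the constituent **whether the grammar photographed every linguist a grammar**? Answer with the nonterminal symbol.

CP

[S [NP [Det every] [N dog]] [VP [V thought] [CP [C whether] [S [NP [Det the] [N grammar]] [VP [V photographed] [NP [Det every] [N linguist]] [NP [Det a] [N grammar]]]]]]]
The span 'whether the grammar photographed every linguist a grammar' is the CP node built by CP → C S.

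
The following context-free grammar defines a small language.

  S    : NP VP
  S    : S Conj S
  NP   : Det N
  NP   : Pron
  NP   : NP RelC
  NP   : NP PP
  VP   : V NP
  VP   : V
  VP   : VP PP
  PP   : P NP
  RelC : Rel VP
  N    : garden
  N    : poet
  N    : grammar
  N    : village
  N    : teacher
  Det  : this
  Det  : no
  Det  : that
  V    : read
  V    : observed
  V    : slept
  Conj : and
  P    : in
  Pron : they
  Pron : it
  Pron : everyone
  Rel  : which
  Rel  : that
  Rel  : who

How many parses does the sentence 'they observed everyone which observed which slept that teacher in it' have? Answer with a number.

Two of the 4 distinct bracketings:
[S [NP [Pron they]] [VP [V observed] [NP [NP [NP [Pron everyone]] [RelC [Rel which] [VP [V observed]]]] [RelC [Rel which] [VP [V slept] [NP [NP [Det that] [N teacher]] [PP [P in] [NP [Pron it]]]]]]]]]
[S [NP [Pron they]] [VP [V observed] [NP [NP [NP [Pron everyone]] [RelC [Rel which] [VP [V observed]]]] [RelC [Rel which] [VP [VP [V slept] [NP [Det that] [N teacher]]] [PP [P in] [NP [Pron it]]]]]]]]
The difference turns on whether NP → NP PP is used at the relevant span, versus an alternative expansion of NP.

4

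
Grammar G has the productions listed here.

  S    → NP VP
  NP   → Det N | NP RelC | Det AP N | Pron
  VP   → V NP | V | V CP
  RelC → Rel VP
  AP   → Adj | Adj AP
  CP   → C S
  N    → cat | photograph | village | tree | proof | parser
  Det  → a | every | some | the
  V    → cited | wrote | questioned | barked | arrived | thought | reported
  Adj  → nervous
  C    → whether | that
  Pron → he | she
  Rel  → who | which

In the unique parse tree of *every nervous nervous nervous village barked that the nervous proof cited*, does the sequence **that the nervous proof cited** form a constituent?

Yes

[S [NP [Det every] [AP [Adj nervous] [AP [Adj nervous] [AP [Adj nervous]]]] [N village]] [VP [V barked] [CP [C that] [S [NP [Det the] [AP [Adj nervous]] [N proof]] [VP [V cited]]]]]]
The words 'that the nervous proof cited' are exhaustively dominated by a single CP node (built by CP → C S), so they form a constituent.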